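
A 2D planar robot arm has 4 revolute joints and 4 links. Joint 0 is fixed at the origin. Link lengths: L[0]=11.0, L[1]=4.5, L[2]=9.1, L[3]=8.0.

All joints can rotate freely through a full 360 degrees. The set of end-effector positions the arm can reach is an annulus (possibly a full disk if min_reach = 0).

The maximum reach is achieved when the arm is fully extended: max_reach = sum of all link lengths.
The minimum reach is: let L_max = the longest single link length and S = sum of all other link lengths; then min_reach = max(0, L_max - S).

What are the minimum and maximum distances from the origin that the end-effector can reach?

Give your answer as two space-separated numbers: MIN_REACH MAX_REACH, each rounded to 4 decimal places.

Answer: 0.0000 32.6000

Derivation:
Link lengths: [11.0, 4.5, 9.1, 8.0]
max_reach = 11 + 4.5 + 9.1 + 8 = 32.6
L_max = max([11.0, 4.5, 9.1, 8.0]) = 11
S (sum of others) = 32.6 - 11 = 21.6
min_reach = max(0, 11 - 21.6) = max(0, -10.6) = 0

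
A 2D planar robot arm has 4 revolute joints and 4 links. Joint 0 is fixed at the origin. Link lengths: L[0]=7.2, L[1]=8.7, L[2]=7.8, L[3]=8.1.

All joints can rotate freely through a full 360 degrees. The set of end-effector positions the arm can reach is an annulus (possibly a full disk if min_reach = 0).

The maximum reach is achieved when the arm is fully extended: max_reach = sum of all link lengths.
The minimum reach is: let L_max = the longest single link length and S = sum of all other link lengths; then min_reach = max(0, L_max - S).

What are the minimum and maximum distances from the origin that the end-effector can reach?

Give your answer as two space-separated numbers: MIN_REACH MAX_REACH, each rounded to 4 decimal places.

Link lengths: [7.2, 8.7, 7.8, 8.1]
max_reach = 7.2 + 8.7 + 7.8 + 8.1 = 31.8
L_max = max([7.2, 8.7, 7.8, 8.1]) = 8.7
S (sum of others) = 31.8 - 8.7 = 23.1
min_reach = max(0, 8.7 - 23.1) = max(0, -14.4) = 0

Answer: 0.0000 31.8000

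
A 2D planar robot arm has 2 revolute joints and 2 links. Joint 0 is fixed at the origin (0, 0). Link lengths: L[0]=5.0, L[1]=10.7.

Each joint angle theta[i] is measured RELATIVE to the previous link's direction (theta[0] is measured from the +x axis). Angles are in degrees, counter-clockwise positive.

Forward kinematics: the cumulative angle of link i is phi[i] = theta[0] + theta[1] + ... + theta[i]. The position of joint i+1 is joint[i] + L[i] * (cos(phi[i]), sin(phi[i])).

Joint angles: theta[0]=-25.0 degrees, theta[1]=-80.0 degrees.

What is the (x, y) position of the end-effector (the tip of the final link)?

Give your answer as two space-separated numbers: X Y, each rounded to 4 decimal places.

Answer: 1.7622 -12.4485

Derivation:
joint[0] = (0.0000, 0.0000)  (base)
link 0: phi[0] = -25 = -25 deg
  cos(-25 deg) = 0.9063, sin(-25 deg) = -0.4226
  joint[1] = (0.0000, 0.0000) + 5 * (0.9063, -0.4226) = (0.0000 + 4.5315, 0.0000 + -2.1131) = (4.5315, -2.1131)
link 1: phi[1] = -25 + -80 = -105 deg
  cos(-105 deg) = -0.2588, sin(-105 deg) = -0.9659
  joint[2] = (4.5315, -2.1131) + 10.7 * (-0.2588, -0.9659) = (4.5315 + -2.7694, -2.1131 + -10.3354) = (1.7622, -12.4485)
End effector: (1.7622, -12.4485)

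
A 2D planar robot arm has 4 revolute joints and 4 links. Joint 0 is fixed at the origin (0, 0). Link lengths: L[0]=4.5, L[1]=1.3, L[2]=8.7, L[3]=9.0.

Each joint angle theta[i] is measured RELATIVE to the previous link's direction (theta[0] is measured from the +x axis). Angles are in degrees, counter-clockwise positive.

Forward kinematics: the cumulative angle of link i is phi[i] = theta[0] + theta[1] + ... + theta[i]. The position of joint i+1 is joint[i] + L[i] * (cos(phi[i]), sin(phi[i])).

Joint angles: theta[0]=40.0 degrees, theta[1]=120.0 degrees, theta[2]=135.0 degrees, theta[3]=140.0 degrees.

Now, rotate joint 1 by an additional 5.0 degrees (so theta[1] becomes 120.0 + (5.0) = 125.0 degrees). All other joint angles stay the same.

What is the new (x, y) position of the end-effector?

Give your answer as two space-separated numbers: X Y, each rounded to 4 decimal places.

Answer: 8.1043 4.5579

Derivation:
joint[0] = (0.0000, 0.0000)  (base)
link 0: phi[0] = 40 = 40 deg
  cos(40 deg) = 0.7660, sin(40 deg) = 0.6428
  joint[1] = (0.0000, 0.0000) + 4.5 * (0.7660, 0.6428) = (0.0000 + 3.4472, 0.0000 + 2.8925) = (3.4472, 2.8925)
link 1: phi[1] = 40 + 125 = 165 deg
  cos(165 deg) = -0.9659, sin(165 deg) = 0.2588
  joint[2] = (3.4472, 2.8925) + 1.3 * (-0.9659, 0.2588) = (3.4472 + -1.2557, 2.8925 + 0.3365) = (2.1915, 3.2290)
link 2: phi[2] = 40 + 125 + 135 = 300 deg
  cos(300 deg) = 0.5000, sin(300 deg) = -0.8660
  joint[3] = (2.1915, 3.2290) + 8.7 * (0.5000, -0.8660) = (2.1915 + 4.3500, 3.2290 + -7.5344) = (6.5415, -4.3054)
link 3: phi[3] = 40 + 125 + 135 + 140 = 440 deg
  cos(440 deg) = 0.1736, sin(440 deg) = 0.9848
  joint[4] = (6.5415, -4.3054) + 9 * (0.1736, 0.9848) = (6.5415 + 1.5628, -4.3054 + 8.8633) = (8.1043, 4.5579)
End effector: (8.1043, 4.5579)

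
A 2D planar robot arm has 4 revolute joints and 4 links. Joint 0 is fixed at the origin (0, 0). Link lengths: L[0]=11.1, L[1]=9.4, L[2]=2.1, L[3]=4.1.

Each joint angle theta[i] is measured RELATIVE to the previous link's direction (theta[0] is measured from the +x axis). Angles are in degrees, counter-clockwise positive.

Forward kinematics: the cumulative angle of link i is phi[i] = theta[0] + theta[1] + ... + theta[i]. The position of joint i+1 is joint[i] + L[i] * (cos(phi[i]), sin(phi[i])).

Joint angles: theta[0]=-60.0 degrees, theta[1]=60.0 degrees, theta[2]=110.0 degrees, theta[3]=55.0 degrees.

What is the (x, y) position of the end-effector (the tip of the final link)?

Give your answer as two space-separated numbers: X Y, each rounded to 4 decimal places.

Answer: 10.2715 -6.5784

Derivation:
joint[0] = (0.0000, 0.0000)  (base)
link 0: phi[0] = -60 = -60 deg
  cos(-60 deg) = 0.5000, sin(-60 deg) = -0.8660
  joint[1] = (0.0000, 0.0000) + 11.1 * (0.5000, -0.8660) = (0.0000 + 5.5500, 0.0000 + -9.6129) = (5.5500, -9.6129)
link 1: phi[1] = -60 + 60 = 0 deg
  cos(0 deg) = 1.0000, sin(0 deg) = 0.0000
  joint[2] = (5.5500, -9.6129) + 9.4 * (1.0000, 0.0000) = (5.5500 + 9.4000, -9.6129 + 0.0000) = (14.9500, -9.6129)
link 2: phi[2] = -60 + 60 + 110 = 110 deg
  cos(110 deg) = -0.3420, sin(110 deg) = 0.9397
  joint[3] = (14.9500, -9.6129) + 2.1 * (-0.3420, 0.9397) = (14.9500 + -0.7182, -9.6129 + 1.9734) = (14.2318, -7.6395)
link 3: phi[3] = -60 + 60 + 110 + 55 = 165 deg
  cos(165 deg) = -0.9659, sin(165 deg) = 0.2588
  joint[4] = (14.2318, -7.6395) + 4.1 * (-0.9659, 0.2588) = (14.2318 + -3.9603, -7.6395 + 1.0612) = (10.2715, -6.5784)
End effector: (10.2715, -6.5784)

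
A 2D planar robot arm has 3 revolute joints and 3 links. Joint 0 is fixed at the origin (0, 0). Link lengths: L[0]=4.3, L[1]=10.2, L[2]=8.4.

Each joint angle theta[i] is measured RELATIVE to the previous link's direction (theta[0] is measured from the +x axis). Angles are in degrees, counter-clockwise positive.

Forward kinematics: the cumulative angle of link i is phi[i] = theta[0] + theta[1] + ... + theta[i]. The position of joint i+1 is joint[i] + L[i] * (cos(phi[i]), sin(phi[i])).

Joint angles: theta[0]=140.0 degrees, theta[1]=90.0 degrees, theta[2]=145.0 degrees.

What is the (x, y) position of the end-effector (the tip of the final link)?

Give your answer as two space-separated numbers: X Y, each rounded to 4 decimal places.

joint[0] = (0.0000, 0.0000)  (base)
link 0: phi[0] = 140 = 140 deg
  cos(140 deg) = -0.7660, sin(140 deg) = 0.6428
  joint[1] = (0.0000, 0.0000) + 4.3 * (-0.7660, 0.6428) = (0.0000 + -3.2940, 0.0000 + 2.7640) = (-3.2940, 2.7640)
link 1: phi[1] = 140 + 90 = 230 deg
  cos(230 deg) = -0.6428, sin(230 deg) = -0.7660
  joint[2] = (-3.2940, 2.7640) + 10.2 * (-0.6428, -0.7660) = (-3.2940 + -6.5564, 2.7640 + -7.8137) = (-9.8504, -5.0497)
link 2: phi[2] = 140 + 90 + 145 = 375 deg
  cos(375 deg) = 0.9659, sin(375 deg) = 0.2588
  joint[3] = (-9.8504, -5.0497) + 8.4 * (0.9659, 0.2588) = (-9.8504 + 8.1138, -5.0497 + 2.1741) = (-1.7366, -2.8756)
End effector: (-1.7366, -2.8756)

Answer: -1.7366 -2.8756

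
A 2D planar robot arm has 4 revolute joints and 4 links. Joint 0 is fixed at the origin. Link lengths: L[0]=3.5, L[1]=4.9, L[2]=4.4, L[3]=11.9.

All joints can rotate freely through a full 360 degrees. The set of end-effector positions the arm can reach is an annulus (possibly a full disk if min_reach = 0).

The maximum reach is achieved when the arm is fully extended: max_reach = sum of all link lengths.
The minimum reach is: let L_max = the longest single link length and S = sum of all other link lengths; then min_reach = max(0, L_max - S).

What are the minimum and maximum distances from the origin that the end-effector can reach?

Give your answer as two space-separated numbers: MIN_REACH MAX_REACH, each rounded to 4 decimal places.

Link lengths: [3.5, 4.9, 4.4, 11.9]
max_reach = 3.5 + 4.9 + 4.4 + 11.9 = 24.7
L_max = max([3.5, 4.9, 4.4, 11.9]) = 11.9
S (sum of others) = 24.7 - 11.9 = 12.8
min_reach = max(0, 11.9 - 12.8) = max(0, -0.9) = 0

Answer: 0.0000 24.7000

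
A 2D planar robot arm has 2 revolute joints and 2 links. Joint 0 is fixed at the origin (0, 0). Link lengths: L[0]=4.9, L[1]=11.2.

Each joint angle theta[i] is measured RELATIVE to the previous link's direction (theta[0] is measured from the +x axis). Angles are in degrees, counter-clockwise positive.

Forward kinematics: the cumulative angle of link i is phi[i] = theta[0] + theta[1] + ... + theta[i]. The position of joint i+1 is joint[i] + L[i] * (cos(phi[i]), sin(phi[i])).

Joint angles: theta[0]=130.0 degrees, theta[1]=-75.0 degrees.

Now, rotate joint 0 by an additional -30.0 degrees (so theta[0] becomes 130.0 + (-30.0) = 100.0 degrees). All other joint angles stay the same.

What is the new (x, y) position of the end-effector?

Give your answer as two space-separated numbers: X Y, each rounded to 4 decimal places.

Answer: 9.2998 9.5589

Derivation:
joint[0] = (0.0000, 0.0000)  (base)
link 0: phi[0] = 100 = 100 deg
  cos(100 deg) = -0.1736, sin(100 deg) = 0.9848
  joint[1] = (0.0000, 0.0000) + 4.9 * (-0.1736, 0.9848) = (0.0000 + -0.8509, 0.0000 + 4.8256) = (-0.8509, 4.8256)
link 1: phi[1] = 100 + -75 = 25 deg
  cos(25 deg) = 0.9063, sin(25 deg) = 0.4226
  joint[2] = (-0.8509, 4.8256) + 11.2 * (0.9063, 0.4226) = (-0.8509 + 10.1506, 4.8256 + 4.7333) = (9.2998, 9.5589)
End effector: (9.2998, 9.5589)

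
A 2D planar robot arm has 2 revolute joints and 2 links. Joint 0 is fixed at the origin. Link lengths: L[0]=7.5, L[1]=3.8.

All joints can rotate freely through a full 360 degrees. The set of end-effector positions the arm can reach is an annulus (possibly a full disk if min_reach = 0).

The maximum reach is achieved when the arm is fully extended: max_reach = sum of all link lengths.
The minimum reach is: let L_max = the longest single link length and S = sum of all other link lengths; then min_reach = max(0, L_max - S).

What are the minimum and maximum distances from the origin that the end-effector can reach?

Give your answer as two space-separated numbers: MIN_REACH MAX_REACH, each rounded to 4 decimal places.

Answer: 3.7000 11.3000

Derivation:
Link lengths: [7.5, 3.8]
max_reach = 7.5 + 3.8 = 11.3
L_max = max([7.5, 3.8]) = 7.5
S (sum of others) = 11.3 - 7.5 = 3.8
min_reach = max(0, 7.5 - 3.8) = max(0, 3.7) = 3.7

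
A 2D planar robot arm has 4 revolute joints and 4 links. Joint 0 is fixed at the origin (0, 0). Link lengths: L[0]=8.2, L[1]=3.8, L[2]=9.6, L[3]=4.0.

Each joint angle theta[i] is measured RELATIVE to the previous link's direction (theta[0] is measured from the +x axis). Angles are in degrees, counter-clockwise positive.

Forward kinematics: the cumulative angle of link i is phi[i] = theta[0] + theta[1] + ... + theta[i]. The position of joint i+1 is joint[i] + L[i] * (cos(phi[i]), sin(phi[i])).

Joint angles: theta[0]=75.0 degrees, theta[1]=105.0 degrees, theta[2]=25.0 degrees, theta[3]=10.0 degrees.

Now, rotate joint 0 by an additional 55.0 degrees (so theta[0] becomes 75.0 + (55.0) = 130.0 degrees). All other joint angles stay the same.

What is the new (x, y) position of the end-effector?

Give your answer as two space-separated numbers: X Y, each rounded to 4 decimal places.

joint[0] = (0.0000, 0.0000)  (base)
link 0: phi[0] = 130 = 130 deg
  cos(130 deg) = -0.6428, sin(130 deg) = 0.7660
  joint[1] = (0.0000, 0.0000) + 8.2 * (-0.6428, 0.7660) = (0.0000 + -5.2709, 0.0000 + 6.2816) = (-5.2709, 6.2816)
link 1: phi[1] = 130 + 105 = 235 deg
  cos(235 deg) = -0.5736, sin(235 deg) = -0.8192
  joint[2] = (-5.2709, 6.2816) + 3.8 * (-0.5736, -0.8192) = (-5.2709 + -2.1796, 6.2816 + -3.1128) = (-7.4504, 3.1688)
link 2: phi[2] = 130 + 105 + 25 = 260 deg
  cos(260 deg) = -0.1736, sin(260 deg) = -0.9848
  joint[3] = (-7.4504, 3.1688) + 9.6 * (-0.1736, -0.9848) = (-7.4504 + -1.6670, 3.1688 + -9.4542) = (-9.1175, -6.2854)
link 3: phi[3] = 130 + 105 + 25 + 10 = 270 deg
  cos(270 deg) = -0.0000, sin(270 deg) = -1.0000
  joint[4] = (-9.1175, -6.2854) + 4 * (-0.0000, -1.0000) = (-9.1175 + -0.0000, -6.2854 + -4.0000) = (-9.1175, -10.2854)
End effector: (-9.1175, -10.2854)

Answer: -9.1175 -10.2854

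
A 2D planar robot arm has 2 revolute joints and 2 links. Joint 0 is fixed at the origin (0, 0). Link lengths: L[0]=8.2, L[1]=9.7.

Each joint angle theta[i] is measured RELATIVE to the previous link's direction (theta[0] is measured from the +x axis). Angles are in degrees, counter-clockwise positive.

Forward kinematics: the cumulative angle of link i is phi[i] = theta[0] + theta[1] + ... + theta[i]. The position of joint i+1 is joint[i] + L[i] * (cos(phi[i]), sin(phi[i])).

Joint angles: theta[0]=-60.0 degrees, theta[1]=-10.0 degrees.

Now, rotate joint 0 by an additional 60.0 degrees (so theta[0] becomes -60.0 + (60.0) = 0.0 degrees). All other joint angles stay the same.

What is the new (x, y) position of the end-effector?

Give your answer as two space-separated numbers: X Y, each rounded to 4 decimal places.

Answer: 17.7526 -1.6844

Derivation:
joint[0] = (0.0000, 0.0000)  (base)
link 0: phi[0] = 0 = 0 deg
  cos(0 deg) = 1.0000, sin(0 deg) = 0.0000
  joint[1] = (0.0000, 0.0000) + 8.2 * (1.0000, 0.0000) = (0.0000 + 8.2000, 0.0000 + 0.0000) = (8.2000, 0.0000)
link 1: phi[1] = 0 + -10 = -10 deg
  cos(-10 deg) = 0.9848, sin(-10 deg) = -0.1736
  joint[2] = (8.2000, 0.0000) + 9.7 * (0.9848, -0.1736) = (8.2000 + 9.5526, 0.0000 + -1.6844) = (17.7526, -1.6844)
End effector: (17.7526, -1.6844)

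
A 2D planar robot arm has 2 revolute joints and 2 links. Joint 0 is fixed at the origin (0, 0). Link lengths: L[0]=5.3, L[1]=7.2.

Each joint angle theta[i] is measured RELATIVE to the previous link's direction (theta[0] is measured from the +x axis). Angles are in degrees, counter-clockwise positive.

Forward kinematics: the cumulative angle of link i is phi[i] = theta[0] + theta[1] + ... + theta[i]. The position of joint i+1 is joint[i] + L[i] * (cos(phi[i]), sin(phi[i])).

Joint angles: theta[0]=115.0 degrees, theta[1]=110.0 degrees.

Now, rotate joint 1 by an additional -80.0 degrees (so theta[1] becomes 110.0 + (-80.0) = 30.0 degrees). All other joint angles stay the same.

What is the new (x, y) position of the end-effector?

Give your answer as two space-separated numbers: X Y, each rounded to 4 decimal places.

joint[0] = (0.0000, 0.0000)  (base)
link 0: phi[0] = 115 = 115 deg
  cos(115 deg) = -0.4226, sin(115 deg) = 0.9063
  joint[1] = (0.0000, 0.0000) + 5.3 * (-0.4226, 0.9063) = (0.0000 + -2.2399, 0.0000 + 4.8034) = (-2.2399, 4.8034)
link 1: phi[1] = 115 + 30 = 145 deg
  cos(145 deg) = -0.8192, sin(145 deg) = 0.5736
  joint[2] = (-2.2399, 4.8034) + 7.2 * (-0.8192, 0.5736) = (-2.2399 + -5.8979, 4.8034 + 4.1298) = (-8.1378, 8.9332)
End effector: (-8.1378, 8.9332)

Answer: -8.1378 8.9332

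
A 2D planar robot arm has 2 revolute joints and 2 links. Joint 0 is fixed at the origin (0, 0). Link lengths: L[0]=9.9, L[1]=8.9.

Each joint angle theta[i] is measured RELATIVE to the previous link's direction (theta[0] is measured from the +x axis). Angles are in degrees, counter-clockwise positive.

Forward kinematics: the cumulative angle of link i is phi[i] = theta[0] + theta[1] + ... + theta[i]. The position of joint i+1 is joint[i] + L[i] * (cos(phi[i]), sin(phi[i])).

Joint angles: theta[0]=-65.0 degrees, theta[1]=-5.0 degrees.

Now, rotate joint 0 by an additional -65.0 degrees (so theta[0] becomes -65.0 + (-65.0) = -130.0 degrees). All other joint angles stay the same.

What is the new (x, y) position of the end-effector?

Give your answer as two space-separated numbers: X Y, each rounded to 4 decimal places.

Answer: -12.6568 -13.8771

Derivation:
joint[0] = (0.0000, 0.0000)  (base)
link 0: phi[0] = -130 = -130 deg
  cos(-130 deg) = -0.6428, sin(-130 deg) = -0.7660
  joint[1] = (0.0000, 0.0000) + 9.9 * (-0.6428, -0.7660) = (0.0000 + -6.3636, 0.0000 + -7.5838) = (-6.3636, -7.5838)
link 1: phi[1] = -130 + -5 = -135 deg
  cos(-135 deg) = -0.7071, sin(-135 deg) = -0.7071
  joint[2] = (-6.3636, -7.5838) + 8.9 * (-0.7071, -0.7071) = (-6.3636 + -6.2933, -7.5838 + -6.2933) = (-12.6568, -13.8771)
End effector: (-12.6568, -13.8771)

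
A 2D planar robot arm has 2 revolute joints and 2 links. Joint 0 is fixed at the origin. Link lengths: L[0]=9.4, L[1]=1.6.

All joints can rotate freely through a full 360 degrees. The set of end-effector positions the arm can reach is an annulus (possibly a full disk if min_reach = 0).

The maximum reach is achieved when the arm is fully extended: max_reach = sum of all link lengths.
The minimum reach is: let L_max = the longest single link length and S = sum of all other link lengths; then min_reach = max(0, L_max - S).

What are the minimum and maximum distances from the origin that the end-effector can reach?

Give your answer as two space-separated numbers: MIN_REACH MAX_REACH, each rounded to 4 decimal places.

Link lengths: [9.4, 1.6]
max_reach = 9.4 + 1.6 = 11
L_max = max([9.4, 1.6]) = 9.4
S (sum of others) = 11 - 9.4 = 1.6
min_reach = max(0, 9.4 - 1.6) = max(0, 7.8) = 7.8

Answer: 7.8000 11.0000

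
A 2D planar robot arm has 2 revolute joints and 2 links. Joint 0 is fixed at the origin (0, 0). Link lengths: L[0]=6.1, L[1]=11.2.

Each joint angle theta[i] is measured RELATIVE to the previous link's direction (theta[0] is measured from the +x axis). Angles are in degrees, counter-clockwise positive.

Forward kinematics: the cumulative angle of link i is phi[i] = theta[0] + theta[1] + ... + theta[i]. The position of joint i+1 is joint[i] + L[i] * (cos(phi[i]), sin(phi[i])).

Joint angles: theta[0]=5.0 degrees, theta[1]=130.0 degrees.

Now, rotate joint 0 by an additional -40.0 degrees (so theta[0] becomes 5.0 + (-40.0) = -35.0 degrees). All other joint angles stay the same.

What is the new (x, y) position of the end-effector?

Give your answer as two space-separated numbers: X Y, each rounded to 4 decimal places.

joint[0] = (0.0000, 0.0000)  (base)
link 0: phi[0] = -35 = -35 deg
  cos(-35 deg) = 0.8192, sin(-35 deg) = -0.5736
  joint[1] = (0.0000, 0.0000) + 6.1 * (0.8192, -0.5736) = (0.0000 + 4.9968, 0.0000 + -3.4988) = (4.9968, -3.4988)
link 1: phi[1] = -35 + 130 = 95 deg
  cos(95 deg) = -0.0872, sin(95 deg) = 0.9962
  joint[2] = (4.9968, -3.4988) + 11.2 * (-0.0872, 0.9962) = (4.9968 + -0.9761, -3.4988 + 11.1574) = (4.0207, 7.6586)
End effector: (4.0207, 7.6586)

Answer: 4.0207 7.6586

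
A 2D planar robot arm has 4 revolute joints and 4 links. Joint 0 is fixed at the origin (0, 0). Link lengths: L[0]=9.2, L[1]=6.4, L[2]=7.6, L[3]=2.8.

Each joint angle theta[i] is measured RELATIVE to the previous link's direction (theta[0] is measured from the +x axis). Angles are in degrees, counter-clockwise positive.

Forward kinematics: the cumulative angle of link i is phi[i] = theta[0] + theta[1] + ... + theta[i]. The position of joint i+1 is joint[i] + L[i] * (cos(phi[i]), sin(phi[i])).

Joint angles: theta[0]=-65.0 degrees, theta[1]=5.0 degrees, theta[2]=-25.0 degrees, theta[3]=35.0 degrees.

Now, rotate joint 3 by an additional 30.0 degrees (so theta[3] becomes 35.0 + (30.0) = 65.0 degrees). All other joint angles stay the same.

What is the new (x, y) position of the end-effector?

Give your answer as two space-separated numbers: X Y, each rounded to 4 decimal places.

Answer: 10.3816 -22.4093

Derivation:
joint[0] = (0.0000, 0.0000)  (base)
link 0: phi[0] = -65 = -65 deg
  cos(-65 deg) = 0.4226, sin(-65 deg) = -0.9063
  joint[1] = (0.0000, 0.0000) + 9.2 * (0.4226, -0.9063) = (0.0000 + 3.8881, 0.0000 + -8.3380) = (3.8881, -8.3380)
link 1: phi[1] = -65 + 5 = -60 deg
  cos(-60 deg) = 0.5000, sin(-60 deg) = -0.8660
  joint[2] = (3.8881, -8.3380) + 6.4 * (0.5000, -0.8660) = (3.8881 + 3.2000, -8.3380 + -5.5426) = (7.0881, -13.8806)
link 2: phi[2] = -65 + 5 + -25 = -85 deg
  cos(-85 deg) = 0.0872, sin(-85 deg) = -0.9962
  joint[3] = (7.0881, -13.8806) + 7.6 * (0.0872, -0.9962) = (7.0881 + 0.6624, -13.8806 + -7.5711) = (7.7505, -21.4517)
link 3: phi[3] = -65 + 5 + -25 + 65 = -20 deg
  cos(-20 deg) = 0.9397, sin(-20 deg) = -0.3420
  joint[4] = (7.7505, -21.4517) + 2.8 * (0.9397, -0.3420) = (7.7505 + 2.6311, -21.4517 + -0.9577) = (10.3816, -22.4093)
End effector: (10.3816, -22.4093)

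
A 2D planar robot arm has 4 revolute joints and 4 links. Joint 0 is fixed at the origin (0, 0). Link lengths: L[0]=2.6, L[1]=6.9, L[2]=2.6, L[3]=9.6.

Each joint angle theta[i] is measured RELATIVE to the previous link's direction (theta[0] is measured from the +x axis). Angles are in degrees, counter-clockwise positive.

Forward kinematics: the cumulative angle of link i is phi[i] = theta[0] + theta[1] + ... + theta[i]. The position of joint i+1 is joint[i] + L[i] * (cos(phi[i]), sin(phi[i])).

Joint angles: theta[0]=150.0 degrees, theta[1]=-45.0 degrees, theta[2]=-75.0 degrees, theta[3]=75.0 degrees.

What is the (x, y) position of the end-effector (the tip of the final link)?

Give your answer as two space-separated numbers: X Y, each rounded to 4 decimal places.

Answer: -4.2705 18.5378

Derivation:
joint[0] = (0.0000, 0.0000)  (base)
link 0: phi[0] = 150 = 150 deg
  cos(150 deg) = -0.8660, sin(150 deg) = 0.5000
  joint[1] = (0.0000, 0.0000) + 2.6 * (-0.8660, 0.5000) = (0.0000 + -2.2517, 0.0000 + 1.3000) = (-2.2517, 1.3000)
link 1: phi[1] = 150 + -45 = 105 deg
  cos(105 deg) = -0.2588, sin(105 deg) = 0.9659
  joint[2] = (-2.2517, 1.3000) + 6.9 * (-0.2588, 0.9659) = (-2.2517 + -1.7859, 1.3000 + 6.6649) = (-4.0375, 7.9649)
link 2: phi[2] = 150 + -45 + -75 = 30 deg
  cos(30 deg) = 0.8660, sin(30 deg) = 0.5000
  joint[3] = (-4.0375, 7.9649) + 2.6 * (0.8660, 0.5000) = (-4.0375 + 2.2517, 7.9649 + 1.3000) = (-1.7859, 9.2649)
link 3: phi[3] = 150 + -45 + -75 + 75 = 105 deg
  cos(105 deg) = -0.2588, sin(105 deg) = 0.9659
  joint[4] = (-1.7859, 9.2649) + 9.6 * (-0.2588, 0.9659) = (-1.7859 + -2.4847, 9.2649 + 9.2729) = (-4.2705, 18.5378)
End effector: (-4.2705, 18.5378)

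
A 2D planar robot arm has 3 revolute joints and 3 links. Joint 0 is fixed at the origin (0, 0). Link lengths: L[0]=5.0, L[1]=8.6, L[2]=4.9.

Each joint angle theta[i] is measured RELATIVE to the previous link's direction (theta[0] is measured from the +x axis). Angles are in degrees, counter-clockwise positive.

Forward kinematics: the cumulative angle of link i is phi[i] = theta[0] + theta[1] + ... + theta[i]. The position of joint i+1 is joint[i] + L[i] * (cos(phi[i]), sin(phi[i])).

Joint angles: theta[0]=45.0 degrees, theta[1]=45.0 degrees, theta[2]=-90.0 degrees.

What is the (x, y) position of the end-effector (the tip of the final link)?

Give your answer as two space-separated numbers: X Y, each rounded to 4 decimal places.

joint[0] = (0.0000, 0.0000)  (base)
link 0: phi[0] = 45 = 45 deg
  cos(45 deg) = 0.7071, sin(45 deg) = 0.7071
  joint[1] = (0.0000, 0.0000) + 5 * (0.7071, 0.7071) = (0.0000 + 3.5355, 0.0000 + 3.5355) = (3.5355, 3.5355)
link 1: phi[1] = 45 + 45 = 90 deg
  cos(90 deg) = 0.0000, sin(90 deg) = 1.0000
  joint[2] = (3.5355, 3.5355) + 8.6 * (0.0000, 1.0000) = (3.5355 + 0.0000, 3.5355 + 8.6000) = (3.5355, 12.1355)
link 2: phi[2] = 45 + 45 + -90 = 0 deg
  cos(0 deg) = 1.0000, sin(0 deg) = 0.0000
  joint[3] = (3.5355, 12.1355) + 4.9 * (1.0000, 0.0000) = (3.5355 + 4.9000, 12.1355 + 0.0000) = (8.4355, 12.1355)
End effector: (8.4355, 12.1355)

Answer: 8.4355 12.1355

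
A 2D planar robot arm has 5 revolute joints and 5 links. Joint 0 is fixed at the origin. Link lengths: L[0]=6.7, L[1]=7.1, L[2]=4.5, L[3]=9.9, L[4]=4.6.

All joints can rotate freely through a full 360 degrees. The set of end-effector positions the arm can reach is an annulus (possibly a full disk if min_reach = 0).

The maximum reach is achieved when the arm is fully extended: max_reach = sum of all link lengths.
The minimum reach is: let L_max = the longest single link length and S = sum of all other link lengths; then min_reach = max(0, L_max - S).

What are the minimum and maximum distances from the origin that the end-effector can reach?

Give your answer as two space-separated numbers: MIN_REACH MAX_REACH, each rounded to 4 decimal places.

Answer: 0.0000 32.8000

Derivation:
Link lengths: [6.7, 7.1, 4.5, 9.9, 4.6]
max_reach = 6.7 + 7.1 + 4.5 + 9.9 + 4.6 = 32.8
L_max = max([6.7, 7.1, 4.5, 9.9, 4.6]) = 9.9
S (sum of others) = 32.8 - 9.9 = 22.9
min_reach = max(0, 9.9 - 22.9) = max(0, -13) = 0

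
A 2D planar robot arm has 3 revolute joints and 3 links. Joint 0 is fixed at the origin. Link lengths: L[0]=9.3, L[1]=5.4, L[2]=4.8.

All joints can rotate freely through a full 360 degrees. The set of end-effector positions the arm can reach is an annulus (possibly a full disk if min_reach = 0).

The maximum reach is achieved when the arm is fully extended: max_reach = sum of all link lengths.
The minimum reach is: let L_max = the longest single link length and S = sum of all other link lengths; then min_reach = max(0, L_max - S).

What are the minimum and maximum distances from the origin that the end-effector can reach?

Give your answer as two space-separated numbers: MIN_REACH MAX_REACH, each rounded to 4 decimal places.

Answer: 0.0000 19.5000

Derivation:
Link lengths: [9.3, 5.4, 4.8]
max_reach = 9.3 + 5.4 + 4.8 = 19.5
L_max = max([9.3, 5.4, 4.8]) = 9.3
S (sum of others) = 19.5 - 9.3 = 10.2
min_reach = max(0, 9.3 - 10.2) = max(0, -0.9) = 0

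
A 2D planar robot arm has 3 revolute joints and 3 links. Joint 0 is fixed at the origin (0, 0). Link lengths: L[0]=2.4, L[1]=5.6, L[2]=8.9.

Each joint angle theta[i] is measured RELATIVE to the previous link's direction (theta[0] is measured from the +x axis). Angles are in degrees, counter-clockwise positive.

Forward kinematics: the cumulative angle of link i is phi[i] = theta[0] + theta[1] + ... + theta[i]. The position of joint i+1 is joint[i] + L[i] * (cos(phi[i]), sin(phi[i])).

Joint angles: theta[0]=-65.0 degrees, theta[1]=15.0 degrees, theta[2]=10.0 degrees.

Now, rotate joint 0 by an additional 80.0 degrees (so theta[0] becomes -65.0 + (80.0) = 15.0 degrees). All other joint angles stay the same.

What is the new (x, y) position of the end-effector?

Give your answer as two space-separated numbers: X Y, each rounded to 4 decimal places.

joint[0] = (0.0000, 0.0000)  (base)
link 0: phi[0] = 15 = 15 deg
  cos(15 deg) = 0.9659, sin(15 deg) = 0.2588
  joint[1] = (0.0000, 0.0000) + 2.4 * (0.9659, 0.2588) = (0.0000 + 2.3182, 0.0000 + 0.6212) = (2.3182, 0.6212)
link 1: phi[1] = 15 + 15 = 30 deg
  cos(30 deg) = 0.8660, sin(30 deg) = 0.5000
  joint[2] = (2.3182, 0.6212) + 5.6 * (0.8660, 0.5000) = (2.3182 + 4.8497, 0.6212 + 2.8000) = (7.1680, 3.4212)
link 2: phi[2] = 15 + 15 + 10 = 40 deg
  cos(40 deg) = 0.7660, sin(40 deg) = 0.6428
  joint[3] = (7.1680, 3.4212) + 8.9 * (0.7660, 0.6428) = (7.1680 + 6.8178, 3.4212 + 5.7208) = (13.9858, 9.1420)
End effector: (13.9858, 9.1420)

Answer: 13.9858 9.1420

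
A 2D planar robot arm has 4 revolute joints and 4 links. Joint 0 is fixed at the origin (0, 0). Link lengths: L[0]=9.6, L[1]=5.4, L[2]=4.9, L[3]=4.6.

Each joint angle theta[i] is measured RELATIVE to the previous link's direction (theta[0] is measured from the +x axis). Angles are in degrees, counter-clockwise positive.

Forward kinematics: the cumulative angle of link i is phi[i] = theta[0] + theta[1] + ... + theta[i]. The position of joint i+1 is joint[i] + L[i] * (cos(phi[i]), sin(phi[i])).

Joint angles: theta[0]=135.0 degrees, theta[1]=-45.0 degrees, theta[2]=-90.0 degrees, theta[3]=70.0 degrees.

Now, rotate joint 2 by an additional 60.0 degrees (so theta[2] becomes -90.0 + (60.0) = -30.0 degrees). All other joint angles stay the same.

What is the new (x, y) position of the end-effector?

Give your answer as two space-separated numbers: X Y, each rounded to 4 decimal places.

joint[0] = (0.0000, 0.0000)  (base)
link 0: phi[0] = 135 = 135 deg
  cos(135 deg) = -0.7071, sin(135 deg) = 0.7071
  joint[1] = (0.0000, 0.0000) + 9.6 * (-0.7071, 0.7071) = (0.0000 + -6.7882, 0.0000 + 6.7882) = (-6.7882, 6.7882)
link 1: phi[1] = 135 + -45 = 90 deg
  cos(90 deg) = 0.0000, sin(90 deg) = 1.0000
  joint[2] = (-6.7882, 6.7882) + 5.4 * (0.0000, 1.0000) = (-6.7882 + 0.0000, 6.7882 + 5.4000) = (-6.7882, 12.1882)
link 2: phi[2] = 135 + -45 + -30 = 60 deg
  cos(60 deg) = 0.5000, sin(60 deg) = 0.8660
  joint[3] = (-6.7882, 12.1882) + 4.9 * (0.5000, 0.8660) = (-6.7882 + 2.4500, 12.1882 + 4.2435) = (-4.3382, 16.4317)
link 3: phi[3] = 135 + -45 + -30 + 70 = 130 deg
  cos(130 deg) = -0.6428, sin(130 deg) = 0.7660
  joint[4] = (-4.3382, 16.4317) + 4.6 * (-0.6428, 0.7660) = (-4.3382 + -2.9568, 16.4317 + 3.5238) = (-7.2950, 19.9556)
End effector: (-7.2950, 19.9556)

Answer: -7.2950 19.9556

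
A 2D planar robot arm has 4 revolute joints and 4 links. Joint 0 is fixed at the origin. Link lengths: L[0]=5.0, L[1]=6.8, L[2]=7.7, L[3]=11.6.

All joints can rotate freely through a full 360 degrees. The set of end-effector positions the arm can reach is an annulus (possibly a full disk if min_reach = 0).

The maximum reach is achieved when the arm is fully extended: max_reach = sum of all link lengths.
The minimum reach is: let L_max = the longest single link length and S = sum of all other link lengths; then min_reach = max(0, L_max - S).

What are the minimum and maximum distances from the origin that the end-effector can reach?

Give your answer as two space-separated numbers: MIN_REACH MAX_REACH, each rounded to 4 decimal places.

Link lengths: [5.0, 6.8, 7.7, 11.6]
max_reach = 5 + 6.8 + 7.7 + 11.6 = 31.1
L_max = max([5.0, 6.8, 7.7, 11.6]) = 11.6
S (sum of others) = 31.1 - 11.6 = 19.5
min_reach = max(0, 11.6 - 19.5) = max(0, -7.9) = 0

Answer: 0.0000 31.1000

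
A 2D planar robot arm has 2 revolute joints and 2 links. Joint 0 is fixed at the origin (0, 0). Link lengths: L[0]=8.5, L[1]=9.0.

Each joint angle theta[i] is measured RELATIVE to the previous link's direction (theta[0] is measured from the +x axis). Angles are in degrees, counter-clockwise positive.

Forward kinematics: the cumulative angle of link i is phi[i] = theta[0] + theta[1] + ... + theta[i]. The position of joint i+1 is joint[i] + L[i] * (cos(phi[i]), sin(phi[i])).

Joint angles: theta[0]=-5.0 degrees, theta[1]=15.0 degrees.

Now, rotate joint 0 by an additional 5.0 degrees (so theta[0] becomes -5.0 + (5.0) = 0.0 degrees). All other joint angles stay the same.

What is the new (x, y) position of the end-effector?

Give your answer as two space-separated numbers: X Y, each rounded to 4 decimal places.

Answer: 17.1933 2.3294

Derivation:
joint[0] = (0.0000, 0.0000)  (base)
link 0: phi[0] = 0 = 0 deg
  cos(0 deg) = 1.0000, sin(0 deg) = 0.0000
  joint[1] = (0.0000, 0.0000) + 8.5 * (1.0000, 0.0000) = (0.0000 + 8.5000, 0.0000 + 0.0000) = (8.5000, 0.0000)
link 1: phi[1] = 0 + 15 = 15 deg
  cos(15 deg) = 0.9659, sin(15 deg) = 0.2588
  joint[2] = (8.5000, 0.0000) + 9 * (0.9659, 0.2588) = (8.5000 + 8.6933, 0.0000 + 2.3294) = (17.1933, 2.3294)
End effector: (17.1933, 2.3294)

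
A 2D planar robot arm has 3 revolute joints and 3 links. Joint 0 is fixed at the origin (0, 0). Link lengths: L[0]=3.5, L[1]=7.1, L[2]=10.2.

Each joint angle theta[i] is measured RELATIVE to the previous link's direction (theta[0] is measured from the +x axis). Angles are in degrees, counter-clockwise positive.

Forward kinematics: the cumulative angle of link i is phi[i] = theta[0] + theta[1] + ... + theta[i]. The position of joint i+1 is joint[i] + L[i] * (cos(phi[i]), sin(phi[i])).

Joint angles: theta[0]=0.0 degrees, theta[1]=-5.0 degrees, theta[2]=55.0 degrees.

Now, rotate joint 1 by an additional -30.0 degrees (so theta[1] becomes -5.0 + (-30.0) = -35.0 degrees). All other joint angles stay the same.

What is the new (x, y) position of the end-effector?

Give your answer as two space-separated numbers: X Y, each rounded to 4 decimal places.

Answer: 18.9008 -0.5838

Derivation:
joint[0] = (0.0000, 0.0000)  (base)
link 0: phi[0] = 0 = 0 deg
  cos(0 deg) = 1.0000, sin(0 deg) = 0.0000
  joint[1] = (0.0000, 0.0000) + 3.5 * (1.0000, 0.0000) = (0.0000 + 3.5000, 0.0000 + 0.0000) = (3.5000, 0.0000)
link 1: phi[1] = 0 + -35 = -35 deg
  cos(-35 deg) = 0.8192, sin(-35 deg) = -0.5736
  joint[2] = (3.5000, 0.0000) + 7.1 * (0.8192, -0.5736) = (3.5000 + 5.8160, 0.0000 + -4.0724) = (9.3160, -4.0724)
link 2: phi[2] = 0 + -35 + 55 = 20 deg
  cos(20 deg) = 0.9397, sin(20 deg) = 0.3420
  joint[3] = (9.3160, -4.0724) + 10.2 * (0.9397, 0.3420) = (9.3160 + 9.5849, -4.0724 + 3.4886) = (18.9008, -0.5838)
End effector: (18.9008, -0.5838)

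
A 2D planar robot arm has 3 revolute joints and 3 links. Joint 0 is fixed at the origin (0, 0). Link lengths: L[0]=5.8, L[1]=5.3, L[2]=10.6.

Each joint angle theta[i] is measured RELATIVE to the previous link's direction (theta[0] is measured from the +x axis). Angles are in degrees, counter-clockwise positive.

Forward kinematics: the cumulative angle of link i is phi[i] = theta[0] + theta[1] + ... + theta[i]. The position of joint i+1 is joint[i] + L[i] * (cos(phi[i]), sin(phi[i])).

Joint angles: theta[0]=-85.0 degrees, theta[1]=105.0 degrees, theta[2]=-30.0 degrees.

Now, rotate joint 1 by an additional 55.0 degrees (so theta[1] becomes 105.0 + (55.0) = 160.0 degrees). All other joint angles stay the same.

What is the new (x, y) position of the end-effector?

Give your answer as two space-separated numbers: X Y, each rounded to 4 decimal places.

Answer: 9.3726 6.8368

Derivation:
joint[0] = (0.0000, 0.0000)  (base)
link 0: phi[0] = -85 = -85 deg
  cos(-85 deg) = 0.0872, sin(-85 deg) = -0.9962
  joint[1] = (0.0000, 0.0000) + 5.8 * (0.0872, -0.9962) = (0.0000 + 0.5055, 0.0000 + -5.7779) = (0.5055, -5.7779)
link 1: phi[1] = -85 + 160 = 75 deg
  cos(75 deg) = 0.2588, sin(75 deg) = 0.9659
  joint[2] = (0.5055, -5.7779) + 5.3 * (0.2588, 0.9659) = (0.5055 + 1.3717, -5.7779 + 5.1194) = (1.8772, -0.6585)
link 2: phi[2] = -85 + 160 + -30 = 45 deg
  cos(45 deg) = 0.7071, sin(45 deg) = 0.7071
  joint[3] = (1.8772, -0.6585) + 10.6 * (0.7071, 0.7071) = (1.8772 + 7.4953, -0.6585 + 7.4953) = (9.3726, 6.8368)
End effector: (9.3726, 6.8368)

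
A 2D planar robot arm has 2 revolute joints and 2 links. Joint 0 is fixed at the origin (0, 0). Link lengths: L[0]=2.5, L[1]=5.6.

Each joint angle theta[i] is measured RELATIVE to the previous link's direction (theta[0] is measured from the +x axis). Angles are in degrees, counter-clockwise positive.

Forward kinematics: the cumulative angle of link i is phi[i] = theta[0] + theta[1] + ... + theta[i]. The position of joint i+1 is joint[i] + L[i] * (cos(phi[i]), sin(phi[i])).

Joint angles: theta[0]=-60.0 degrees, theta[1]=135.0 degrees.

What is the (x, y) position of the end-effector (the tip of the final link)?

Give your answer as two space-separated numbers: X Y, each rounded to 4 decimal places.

Answer: 2.6994 3.2441

Derivation:
joint[0] = (0.0000, 0.0000)  (base)
link 0: phi[0] = -60 = -60 deg
  cos(-60 deg) = 0.5000, sin(-60 deg) = -0.8660
  joint[1] = (0.0000, 0.0000) + 2.5 * (0.5000, -0.8660) = (0.0000 + 1.2500, 0.0000 + -2.1651) = (1.2500, -2.1651)
link 1: phi[1] = -60 + 135 = 75 deg
  cos(75 deg) = 0.2588, sin(75 deg) = 0.9659
  joint[2] = (1.2500, -2.1651) + 5.6 * (0.2588, 0.9659) = (1.2500 + 1.4494, -2.1651 + 5.4092) = (2.6994, 3.2441)
End effector: (2.6994, 3.2441)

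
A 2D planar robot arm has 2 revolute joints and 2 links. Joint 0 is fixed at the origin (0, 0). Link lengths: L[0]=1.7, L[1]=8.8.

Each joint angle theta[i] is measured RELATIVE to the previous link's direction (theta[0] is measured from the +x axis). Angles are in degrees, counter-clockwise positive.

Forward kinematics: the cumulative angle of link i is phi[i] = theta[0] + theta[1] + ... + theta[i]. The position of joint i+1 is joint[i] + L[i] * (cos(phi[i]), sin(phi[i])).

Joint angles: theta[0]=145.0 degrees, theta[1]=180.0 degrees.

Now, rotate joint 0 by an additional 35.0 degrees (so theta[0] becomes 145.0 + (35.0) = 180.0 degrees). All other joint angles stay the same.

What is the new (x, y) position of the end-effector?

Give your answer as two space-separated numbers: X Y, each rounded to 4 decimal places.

joint[0] = (0.0000, 0.0000)  (base)
link 0: phi[0] = 180 = 180 deg
  cos(180 deg) = -1.0000, sin(180 deg) = 0.0000
  joint[1] = (0.0000, 0.0000) + 1.7 * (-1.0000, 0.0000) = (0.0000 + -1.7000, 0.0000 + 0.0000) = (-1.7000, 0.0000)
link 1: phi[1] = 180 + 180 = 360 deg
  cos(360 deg) = 1.0000, sin(360 deg) = -0.0000
  joint[2] = (-1.7000, 0.0000) + 8.8 * (1.0000, -0.0000) = (-1.7000 + 8.8000, 0.0000 + -0.0000) = (7.1000, -0.0000)
End effector: (7.1000, -0.0000)

Answer: 7.1000 -0.0000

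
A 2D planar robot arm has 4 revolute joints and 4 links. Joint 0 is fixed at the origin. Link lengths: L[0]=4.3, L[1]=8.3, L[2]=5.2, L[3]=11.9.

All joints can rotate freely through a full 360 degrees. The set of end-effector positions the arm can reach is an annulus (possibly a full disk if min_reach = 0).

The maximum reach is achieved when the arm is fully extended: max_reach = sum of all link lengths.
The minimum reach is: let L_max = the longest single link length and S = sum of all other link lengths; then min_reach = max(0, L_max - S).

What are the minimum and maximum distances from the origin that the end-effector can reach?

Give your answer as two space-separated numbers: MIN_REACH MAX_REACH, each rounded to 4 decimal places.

Answer: 0.0000 29.7000

Derivation:
Link lengths: [4.3, 8.3, 5.2, 11.9]
max_reach = 4.3 + 8.3 + 5.2 + 11.9 = 29.7
L_max = max([4.3, 8.3, 5.2, 11.9]) = 11.9
S (sum of others) = 29.7 - 11.9 = 17.8
min_reach = max(0, 11.9 - 17.8) = max(0, -5.9) = 0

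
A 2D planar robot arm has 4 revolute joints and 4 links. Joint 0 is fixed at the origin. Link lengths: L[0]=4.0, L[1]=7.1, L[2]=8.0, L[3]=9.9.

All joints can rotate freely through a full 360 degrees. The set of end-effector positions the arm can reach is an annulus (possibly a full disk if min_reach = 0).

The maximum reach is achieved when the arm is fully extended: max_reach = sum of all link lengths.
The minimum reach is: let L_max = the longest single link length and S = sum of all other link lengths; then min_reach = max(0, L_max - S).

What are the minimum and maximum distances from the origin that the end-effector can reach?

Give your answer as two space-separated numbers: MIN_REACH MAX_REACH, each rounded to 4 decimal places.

Answer: 0.0000 29.0000

Derivation:
Link lengths: [4.0, 7.1, 8.0, 9.9]
max_reach = 4 + 7.1 + 8 + 9.9 = 29
L_max = max([4.0, 7.1, 8.0, 9.9]) = 9.9
S (sum of others) = 29 - 9.9 = 19.1
min_reach = max(0, 9.9 - 19.1) = max(0, -9.2) = 0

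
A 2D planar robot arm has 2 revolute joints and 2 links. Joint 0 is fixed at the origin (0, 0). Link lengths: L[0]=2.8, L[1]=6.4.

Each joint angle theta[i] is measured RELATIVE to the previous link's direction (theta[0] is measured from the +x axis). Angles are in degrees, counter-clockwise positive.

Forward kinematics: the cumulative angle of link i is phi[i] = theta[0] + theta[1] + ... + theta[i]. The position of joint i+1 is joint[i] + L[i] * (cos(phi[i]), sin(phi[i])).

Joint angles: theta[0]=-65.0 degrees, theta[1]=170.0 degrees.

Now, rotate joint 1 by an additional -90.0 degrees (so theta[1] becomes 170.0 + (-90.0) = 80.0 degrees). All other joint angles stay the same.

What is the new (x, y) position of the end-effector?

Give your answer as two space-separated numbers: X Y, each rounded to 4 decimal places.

joint[0] = (0.0000, 0.0000)  (base)
link 0: phi[0] = -65 = -65 deg
  cos(-65 deg) = 0.4226, sin(-65 deg) = -0.9063
  joint[1] = (0.0000, 0.0000) + 2.8 * (0.4226, -0.9063) = (0.0000 + 1.1833, 0.0000 + -2.5377) = (1.1833, -2.5377)
link 1: phi[1] = -65 + 80 = 15 deg
  cos(15 deg) = 0.9659, sin(15 deg) = 0.2588
  joint[2] = (1.1833, -2.5377) + 6.4 * (0.9659, 0.2588) = (1.1833 + 6.1819, -2.5377 + 1.6564) = (7.3653, -0.8812)
End effector: (7.3653, -0.8812)

Answer: 7.3653 -0.8812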